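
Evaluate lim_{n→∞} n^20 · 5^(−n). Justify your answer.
lim = 0

Exponentials with base > 1 dominate every fixed polynomial: for any fixed c, n^c / 5^n → 0 as n → ∞ (e.g. by the ratio test, or by writing 5^n = e^(n ln 5) and noting e^(n ln 5) / n^c → ∞). Hence n^20 · 5^(−n) = n^20 / 5^n → 0.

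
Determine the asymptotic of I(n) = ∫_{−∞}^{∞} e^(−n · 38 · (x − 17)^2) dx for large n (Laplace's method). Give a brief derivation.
I(n) = sqrt(π/(38n))

Here φ(x) = 38 · (x − 17)^2 has its unique minimum at x* = 17 with φ(x*) = 0 and φ''(x*) = 76. Laplace's method gives
  I(n) ~ e^(−n φ(x*)) · sqrt(2π / (n · φ''(x*))) = sqrt(2π / (76n)) = sqrt(π/(38n)).
This is exact: substituting u = (x − 17)·sqrt(38n) gives I(n) = (1/sqrt(38n)) ∫_{−∞}^{∞} e^(−u^2) du = sqrt(π/(38n)).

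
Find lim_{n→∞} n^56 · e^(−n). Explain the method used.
lim = 0

Exponentials with base > 1 dominate every fixed polynomial: for any fixed c, n^c / e^n → 0 as n → ∞ (e.g. by the ratio test, or since e^n grows faster than any power of n). Hence n^56 · e^(−n) = n^56 / e^n → 0.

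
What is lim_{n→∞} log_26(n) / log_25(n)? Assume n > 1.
lim = ln(25) / ln(26) = log_26(25)

Change of base: log_26(n) = ln n / ln 26 and log_25(n) = ln n / ln 25. The ratio is (ln n / ln 26) · (ln 25 / ln n) = ln 25 / ln 26, a constant independent of n. So the limit is ln 25 / ln 26 = log_26(25).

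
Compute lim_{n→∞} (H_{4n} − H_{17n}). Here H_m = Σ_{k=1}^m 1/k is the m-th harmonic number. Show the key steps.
lim = ln(4/17)

Euler-Maclaurin gives H_m = ln m + γ + 1/(2m) + O(1/m^2). The γ and O(1/m) terms cancel in the difference:
  H_{4n} − H_{17n} = ln(4n) − ln(17n) + O(1/n) = ln(4/17) + O(1/n).
Hence the limit is ln(4/17).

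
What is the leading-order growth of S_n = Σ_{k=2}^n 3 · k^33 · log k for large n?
S_n ~ 3 · n^34 log n / 34 − 3 · n^34 / 1156

By integral comparison, S_n = ∫_1^n 3 · x^33 · log x dx + O(n^33 · log n). For the integral, ∫ x^33 log x dx = n^34 log n / 34 − n^34/1156 (integration by parts). Hence S_n ~ 3 · n^34 log n / 34 − 3 · n^34 / 1156.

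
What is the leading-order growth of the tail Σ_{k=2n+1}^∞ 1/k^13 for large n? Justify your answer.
Σ_{k>2n} 1/k^13 ~ 1/(12 · (2n)^12)

Compare to the integral: ∫_{2n}^∞ x^(−13) dx = [−x^(−12)/12]_{2n}^∞ = 1/((13−1)·(2n)^12). Euler-Maclaurin then gives
  Σ_{k>2n} 1/k^13 = ∫_{2n}^∞ dx/x^13 − 1/(2·(2n)^13) + O(1/(2n)^14).
(Equivalently this is ζ(13) − Σ_{k≤2n} 1/k^13.)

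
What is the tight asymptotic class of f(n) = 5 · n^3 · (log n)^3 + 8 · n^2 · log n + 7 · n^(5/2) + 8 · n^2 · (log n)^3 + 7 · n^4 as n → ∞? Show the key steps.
f(n) ∈ Θ(n^4)

Compare the terms by growth order. For large n, n^a · (log n)^b dominates n^a' · (log n)^b' iff a > a', or (a = a' and b > b'). Ranking the 5 terms shows the dominant one is 7 · n^4. Hence f(n) ∈ Θ(n^4).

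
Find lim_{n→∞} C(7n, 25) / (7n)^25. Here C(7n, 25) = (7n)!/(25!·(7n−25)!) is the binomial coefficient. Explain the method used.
lim = 1/25! = 1/15511210043330985984000000

With N = 7n → ∞: C(N, 25) / N^25 = [N(N−1)…(N−24)] / (25! · N^25) = (1/25!) · 1 · (1 − 1/(7n)) · … · (1 − 24/(7n)). Each factor → 1 as N → ∞, so the limit is 1/25! = 1/15511210043330985984000000.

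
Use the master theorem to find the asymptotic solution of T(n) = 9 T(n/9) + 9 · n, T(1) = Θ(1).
T(n) = Θ(n log n)

log_9 9 = 1, and f(n) = 9 · n = Θ(n^(log_9 9)). This is Case 2 of the master theorem: T(n) = Θ(f(n) · log n) = Θ(n log n).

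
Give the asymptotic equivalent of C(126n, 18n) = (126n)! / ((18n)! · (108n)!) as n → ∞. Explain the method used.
C(126n, 18n) ~ (823543/46656)^(18n) · sqrt(7/(12π·18n))

Write N = 18n. Apply Stirling to each factorial:
  (7N)! ~ sqrt(2π·7N) · (7N/e)^(7N),
  N! ~ sqrt(2π N) · (N/e)^N,
  (6N)! ~ sqrt(2π·6N) · (6N/e)^(6N).
The exponential factors combine to (7N)^(7N) / (N^N · (6N)^(6N)) = 7^(7N)/6^(6N) = (7^7/6^6)^N = (823543/46656)^N.
The square-root prefactors combine to sqrt(2π·7N) / (sqrt(2π N)·sqrt(2π·6N)) = sqrt(7 / (2π·6·N)) = sqrt(7/(12π·18n)).
Substituting N = 18n: C(126n, 18n) ~ (823543/46656)^(18n) · sqrt(7/(12π·18n)).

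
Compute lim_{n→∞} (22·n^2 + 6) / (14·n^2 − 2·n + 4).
lim = 22/14 = 11/7

For large n the leading n^2 terms dominate both numerator and denominator. Dividing top and bottom by n^2, every other term tends to 0, leaving 22/14 = 11/7.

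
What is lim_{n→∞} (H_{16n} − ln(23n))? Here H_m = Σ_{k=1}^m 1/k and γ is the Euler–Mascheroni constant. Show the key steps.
lim = ln(16/23) + γ

By Euler-Maclaurin, H_m = ln m + γ + O(1/m). So
  H_{16n} − ln(23n) = ln(16n) + γ − ln(23n) + O(1/n)
                       = ln(16/23) + γ + O(1/n).
Hence the limit is ln(16/23) + γ.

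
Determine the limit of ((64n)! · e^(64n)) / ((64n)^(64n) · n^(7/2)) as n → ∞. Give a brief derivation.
lim = 0

Stirling: (64n)! ~ sqrt(2π·64n) · (64n/e)^(64n). Hence
  (64n)! · e^(64n) / (64n)^(64n) ~ sqrt(2π·64n).
Dividing by n^(7/2): sqrt(2π·64n) / n^(7/2) = sqrt(2π·64) · n^((1−7)/2), so the expression behaves like sqrt(2π·64) · n^((1−7)/2) → 0.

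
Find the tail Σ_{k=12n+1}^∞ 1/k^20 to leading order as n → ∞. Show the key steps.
Σ_{k>12n} 1/k^20 ~ 1/(19 · (12n)^19)

Compare to the integral: ∫_{12n}^∞ x^(−20) dx = [−x^(−19)/19]_{12n}^∞ = 1/((20−1)·(12n)^19). Euler-Maclaurin then gives
  Σ_{k>12n} 1/k^20 = ∫_{12n}^∞ dx/x^20 − 1/(2·(12n)^20) + O(1/(12n)^21).
(Equivalently this is ζ(20) − Σ_{k≤12n} 1/k^20.)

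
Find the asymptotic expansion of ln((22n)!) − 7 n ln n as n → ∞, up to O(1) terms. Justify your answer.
ln((22n)!) − 7 n ln n = 15 n ln n + 22(ln 22 − 1) n + (1/2) ln(2π·22n) + O(1/n)

Stirling: ln((22n)!) = 22n ln(22n) − 22n + (1/2) ln(2π·22n) + O(1/n).
Expand 22n ln(22n) = 22n (ln n + ln 22) = 22n ln n + 22n ln 22.
Subtract 7n ln n: leading term is (22 − 7) n ln n = 15 n ln n. The next term is 22n ln 22 − 22n = 22(ln 22 − 1) n. Then the (1/2) ln(2π·22n) correction.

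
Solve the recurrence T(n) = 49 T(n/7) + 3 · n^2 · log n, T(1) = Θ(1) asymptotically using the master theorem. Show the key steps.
T(n) = Θ(n^2 · (log n)^2)

Here log_7 49 = 2 and f(n) = 3 · n^2 · log n = Θ(n^(log_7 49) · (log n)^1). This is the extended Case 2 of the master theorem (f matches the critical exponent up to log factors), giving T(n) = Θ(n^(log_7 49) · (log n)^(1+1)) = Θ(n^2 · (log n)^2).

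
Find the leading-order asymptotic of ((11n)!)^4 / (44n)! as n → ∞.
((11n)!)^4/(44n)! ~ ((2π·11n)^(3/2) / 2) · 4^(−4·11n)  →  0

Write N = 11n. Stirling: N! ~ sqrt(2π N)(N/e)^N and (4N)! ~ sqrt(2π·4N)·(4N/e)^(4N).
  (N!)^4/(4N)! ~ (2π N)^(4/2) (N/e)^(4N) / [sqrt(2π·4N) (4N/e)^(4N)]
     = (2π N)^(4/2) / sqrt(2π·4N) · (N/(4N))^(4N)
     = (2π N)^((4−1)/2) / 2 · 4^(−4N).
Since 4^4 > 1, the factor 4^(−4N) decays exponentially, so the ratio → 0. Substituting N = 11n gives the stated form.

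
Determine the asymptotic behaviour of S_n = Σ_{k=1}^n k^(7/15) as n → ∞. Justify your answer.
S_n ~ (15/22) · n^(22/15)

Integral comparison: Σ_{k=1}^n k^(7/15) = ∫_0^n x^(7/15) dx + O(n^(7/15)). The integral is n^(1 + 7/15) / (1 + 7/15) = n^((7+15)/15) / ((7+15)/15) = (15/22) · n^(22/15).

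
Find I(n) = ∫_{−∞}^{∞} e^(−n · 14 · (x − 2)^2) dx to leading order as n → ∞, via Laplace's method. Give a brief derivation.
I(n) = sqrt(π/(14n))

Here φ(x) = 14 · (x − 2)^2 has its unique minimum at x* = 2 with φ(x*) = 0 and φ''(x*) = 28. Laplace's method gives
  I(n) ~ e^(−n φ(x*)) · sqrt(2π / (n · φ''(x*))) = sqrt(2π / (28n)) = sqrt(π/(14n)).
This is exact: substituting u = (x − 2)·sqrt(14n) gives I(n) = (1/sqrt(14n)) ∫_{−∞}^{∞} e^(−u^2) du = sqrt(π/(14n)).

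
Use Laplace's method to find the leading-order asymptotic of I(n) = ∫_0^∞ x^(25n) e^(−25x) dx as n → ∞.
I(n) ~ (sqrt(2π·25n) / 25) · (25n/(25e))^(25n)

Write the integrand as exp(25n ln x − 25x) and set f(x) = 25n ln x − 25x. Then f'(x) = 25n/x − 25 = 0 at x* = 25n/25, and f''(x*) = −25n/x*^2 = −25^2/(25n). Laplace's method (interior maximum) gives
  I(n) ~ e^(f(x*)) · sqrt(2π / |f''(x*)|)
        = exp(25n ln(25n/25) − 25n) · sqrt(2π · 25n / 25^2)
        = (25n/25)^(25n) e^(−25n) · sqrt(2π·25n) / 25
        = (sqrt(2π·25n) / 25) · (25n/(25e))^(25n).
This matches Γ(25n+1)/25^(25n+1) with Stirling applied to Γ.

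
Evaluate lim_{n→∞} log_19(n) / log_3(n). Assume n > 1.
lim = ln(3) / ln(19) = log_19(3)

Change of base: log_19(n) = ln n / ln 19 and log_3(n) = ln n / ln 3. The ratio is (ln n / ln 19) · (ln 3 / ln n) = ln 3 / ln 19, a constant independent of n. So the limit is ln 3 / ln 19 = log_19(3).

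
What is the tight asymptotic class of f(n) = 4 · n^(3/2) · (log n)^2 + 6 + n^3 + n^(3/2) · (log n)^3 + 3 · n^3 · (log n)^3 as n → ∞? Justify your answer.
f(n) ∈ Θ(n^3 · (log n)^3)

Compare the terms by growth order. For large n, n^a · (log n)^b dominates n^a' · (log n)^b' iff a > a', or (a = a' and b > b'). Ranking the 5 terms shows the dominant one is 3 · n^3 · (log n)^3. Hence f(n) ∈ Θ(n^3 · (log n)^3).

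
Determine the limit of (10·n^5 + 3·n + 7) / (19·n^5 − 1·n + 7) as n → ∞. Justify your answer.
lim = 10/19

For large n the leading n^5 terms dominate both numerator and denominator. Dividing top and bottom by n^5, every other term tends to 0, leaving 10/19.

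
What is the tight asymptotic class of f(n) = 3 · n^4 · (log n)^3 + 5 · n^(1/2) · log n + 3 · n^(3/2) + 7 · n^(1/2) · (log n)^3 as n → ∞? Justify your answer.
f(n) ∈ Θ(n^4 · (log n)^3)

Compare the terms by growth order. For large n, n^a · (log n)^b dominates n^a' · (log n)^b' iff a > a', or (a = a' and b > b'). Ranking the 4 terms shows the dominant one is 3 · n^4 · (log n)^3. Hence f(n) ∈ Θ(n^4 · (log n)^3).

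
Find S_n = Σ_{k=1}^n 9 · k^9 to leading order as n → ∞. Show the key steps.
S_n ~ 9 · n^10 / 10

By integral comparison (Euler-Maclaurin), Σ_{k=1}^n 9 · k^9 = 9 · ∫_0^n x^9 dx + O(n^9) = 9 · n^10/10 + O(n^9). (Equivalently, Faulhaber's formula gives the same leading term.)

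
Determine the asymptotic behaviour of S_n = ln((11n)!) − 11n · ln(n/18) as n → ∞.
S_n ~ 11n · (ln 198 − 1) + O(ln n)

Stirling: ln((11n)!) = 11n ln(11n) − 11n + O(ln n).
  S_n = 11n ln(11n) − 11n − 11n ln(n/18) + O(ln n)
      = 11n ln(11n) − 11n ln n + 11n ln 18 − 11n + O(ln n)
      = 11n ln 11 + 11n ln 18 − 11n + O(ln n)
      = 11n (ln 198 − 1) + O(ln n).
Numerically ln(198) − 1 ≈ 4.2883.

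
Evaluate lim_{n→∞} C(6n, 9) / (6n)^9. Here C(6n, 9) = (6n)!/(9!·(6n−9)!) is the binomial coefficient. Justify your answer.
lim = 1/9! = 1/362880

With N = 6n → ∞: C(N, 9) / N^9 = [N(N−1)…(N−8)] / (9! · N^9) = (1/9!) · 1 · (1 − 1/(6n)) · … · (1 − 8/(6n)). Each factor → 1 as N → ∞, so the limit is 1/9! = 1/362880.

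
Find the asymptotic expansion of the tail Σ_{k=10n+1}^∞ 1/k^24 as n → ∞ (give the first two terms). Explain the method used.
Σ_{k>10n} 1/k^24 = 1/(23 · (10n)^23) − 1/(2 · (10n)^24) + O(1/(10n)^25)

Compare to the integral: ∫_{10n}^∞ x^(−24) dx = [−x^(−23)/23]_{10n}^∞ = 1/((24−1)·(10n)^23). The Euler-Maclaurin correction adds −f(10n)/2 = −1/(2·(10n)^24). Euler-Maclaurin then gives
  Σ_{k>10n} 1/k^24 = ∫_{10n}^∞ dx/x^24 − 1/(2·(10n)^24) + O(1/(10n)^25).
(Equivalently this is ζ(24) − Σ_{k≤10n} 1/k^24.)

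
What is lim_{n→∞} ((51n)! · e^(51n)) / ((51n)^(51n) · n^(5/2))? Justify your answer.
lim = 0

Stirling: (51n)! ~ sqrt(2π·51n) · (51n/e)^(51n). Hence
  (51n)! · e^(51n) / (51n)^(51n) ~ sqrt(2π·51n).
Dividing by n^(5/2): sqrt(2π·51n) / n^(5/2) = sqrt(2π·51) · n^((1−5)/2), so the expression behaves like sqrt(2π·51) · n^((1−5)/2) → 0.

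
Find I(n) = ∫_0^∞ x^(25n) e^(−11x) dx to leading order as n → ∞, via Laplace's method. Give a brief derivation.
I(n) ~ (sqrt(2π·25n) / 11) · (25n/(11e))^(25n)

Write the integrand as exp(25n ln x − 11x) and set f(x) = 25n ln x − 11x. Then f'(x) = 25n/x − 11 = 0 at x* = 25n/11, and f''(x*) = −25n/x*^2 = −11^2/(25n). Laplace's method (interior maximum) gives
  I(n) ~ e^(f(x*)) · sqrt(2π / |f''(x*)|)
        = exp(25n ln(25n/11) − 25n) · sqrt(2π · 25n / 11^2)
        = (25n/11)^(25n) e^(−25n) · sqrt(2π·25n) / 11
        = (sqrt(2π·25n) / 11) · (25n/(11e))^(25n).
This matches Γ(25n+1)/11^(25n+1) with Stirling applied to Γ.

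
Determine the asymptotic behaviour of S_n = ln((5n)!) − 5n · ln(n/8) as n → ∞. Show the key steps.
S_n ~ 5n · (ln 40 − 1) + O(ln n)

Stirling: ln((5n)!) = 5n ln(5n) − 5n + O(ln n).
  S_n = 5n ln(5n) − 5n − 5n ln(n/8) + O(ln n)
      = 5n ln(5n) − 5n ln n + 5n ln 8 − 5n + O(ln n)
      = 5n ln 5 + 5n ln 8 − 5n + O(ln n)
      = 5n (ln 40 − 1) + O(ln n).
Numerically ln(40) − 1 ≈ 2.6889.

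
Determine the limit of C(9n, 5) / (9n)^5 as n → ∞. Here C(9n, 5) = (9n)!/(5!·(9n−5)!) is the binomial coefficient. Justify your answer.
lim = 1/5! = 1/120

With N = 9n → ∞: C(N, 5) / N^5 = [N(N−1)…(N−4)] / (5! · N^5) = (1/5!) · 1 · (1 − 1/(9n)) · (1 − 2/(9n)) · (1 − 3/(9n)) · (1 − 4/(9n)). Each factor → 1 as N → ∞, so the limit is 1/5! = 1/120.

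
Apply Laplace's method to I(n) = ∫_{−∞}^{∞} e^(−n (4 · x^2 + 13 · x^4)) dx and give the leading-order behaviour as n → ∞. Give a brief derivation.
I(n) ~ sqrt(π/(4n))

φ(x) = 4 · x^2 + 13 · x^4 has its unique global minimum at x* = 0 (since φ'(x) = 8x + 52x^3 = 0 only at x = 0 for real x with both coefficients positive, and φ → ∞ as |x| → ∞). At x* = 0, φ(0) = 0 and φ''(0) = 8. Laplace's method then gives
  I(n) ~ sqrt(2π / (n · φ''(0))) · e^(−n φ(0)) = sqrt(2π / (8n)) = sqrt(π/(4n)).
The 13 · x^4 term contributes only at subleading order (an O(1/n) relative correction).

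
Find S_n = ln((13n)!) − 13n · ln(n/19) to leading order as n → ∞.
S_n ~ 13n · (ln 247 − 1) + O(ln n)

Stirling: ln((13n)!) = 13n ln(13n) − 13n + O(ln n).
  S_n = 13n ln(13n) − 13n − 13n ln(n/19) + O(ln n)
      = 13n ln(13n) − 13n ln n + 13n ln 19 − 13n + O(ln n)
      = 13n ln 13 + 13n ln 19 − 13n + O(ln n)
      = 13n (ln 247 − 1) + O(ln n).
Numerically ln(247) − 1 ≈ 4.5094.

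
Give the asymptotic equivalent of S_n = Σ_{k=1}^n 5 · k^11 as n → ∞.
S_n ~ 5 · n^12 / 12

By integral comparison (Euler-Maclaurin), Σ_{k=1}^n 5 · k^11 = 5 · ∫_0^n x^11 dx + O(n^11) = 5 · n^12/12 + O(n^11). (Equivalently, Faulhaber's formula gives the same leading term.)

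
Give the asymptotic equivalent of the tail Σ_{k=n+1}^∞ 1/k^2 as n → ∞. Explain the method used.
Σ_{k>n} 1/k^2 ~ 1/(1 · n)

Compare to the integral: ∫_{n}^∞ x^(−2) dx = [−x^(−1)/1]_{n}^∞ = 1/((2−1)·n). Euler-Maclaurin then gives
  Σ_{k>n} 1/k^2 = ∫_{n}^∞ dx/x^2 − 1/(2·n^2) + O(1/n^3).
(Equivalently this is ζ(2) − Σ_{k≤n} 1/k^2.)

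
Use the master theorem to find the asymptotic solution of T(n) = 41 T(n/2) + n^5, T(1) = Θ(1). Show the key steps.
T(n) = Θ(n^(log_2 41))

Master theorem: compare f(n) = n^5 to n^(log_2 41) where log_2 41 ≈ 5.358. Since 5 < log_2 41, we have f(n) = O(n^(log_2 41 − ε)) for some ε > 0 — Case 1. Hence T(n) = Θ(n^(log_2 41)).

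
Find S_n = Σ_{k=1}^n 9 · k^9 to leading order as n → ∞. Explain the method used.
S_n ~ 9 · n^10 / 10

By integral comparison (Euler-Maclaurin), Σ_{k=1}^n 9 · k^9 = 9 · ∫_0^n x^9 dx + O(n^9) = 9 · n^10/10 + O(n^9). (Equivalently, Faulhaber's formula gives the same leading term.)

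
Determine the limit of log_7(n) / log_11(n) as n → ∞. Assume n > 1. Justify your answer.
lim = ln(11) / ln(7) = log_7(11)

Change of base: log_7(n) = ln n / ln 7 and log_11(n) = ln n / ln 11. The ratio is (ln n / ln 7) · (ln 11 / ln n) = ln 11 / ln 7, a constant independent of n. So the limit is ln 11 / ln 7 = log_7(11).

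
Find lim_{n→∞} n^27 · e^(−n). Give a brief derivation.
lim = 0

Exponentials with base > 1 dominate every fixed polynomial: for any fixed c, n^c / e^n → 0 as n → ∞ (e.g. by the ratio test, or since e^n grows faster than any power of n). Hence n^27 · e^(−n) = n^27 / e^n → 0.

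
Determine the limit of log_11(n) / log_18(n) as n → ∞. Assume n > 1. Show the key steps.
lim = ln(18) / ln(11) = log_11(18)

Change of base: log_11(n) = ln n / ln 11 and log_18(n) = ln n / ln 18. The ratio is (ln n / ln 11) · (ln 18 / ln n) = ln 18 / ln 11, a constant independent of n. So the limit is ln 18 / ln 11 = log_11(18).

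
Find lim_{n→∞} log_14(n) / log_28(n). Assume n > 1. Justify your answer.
lim = ln(28) / ln(14) = log_14(28)

Change of base: log_14(n) = ln n / ln 14 and log_28(n) = ln n / ln 28. The ratio is (ln n / ln 14) · (ln 28 / ln n) = ln 28 / ln 14, a constant independent of n. So the limit is ln 28 / ln 14 = log_14(28).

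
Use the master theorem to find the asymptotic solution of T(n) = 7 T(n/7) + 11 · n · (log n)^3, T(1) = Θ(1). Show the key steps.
T(n) = Θ(n · (log n)^4)

Here log_7 7 = 1 and f(n) = 11 · n · (log n)^3 = Θ(n^(log_7 7) · (log n)^3). This is the extended Case 2 of the master theorem (f matches the critical exponent up to log factors), giving T(n) = Θ(n^(log_7 7) · (log n)^(3+1)) = Θ(n · (log n)^4).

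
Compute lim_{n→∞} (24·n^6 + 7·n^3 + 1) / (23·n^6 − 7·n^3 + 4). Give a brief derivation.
lim = 24/23

For large n the leading n^6 terms dominate both numerator and denominator. Dividing top and bottom by n^6, every other term tends to 0, leaving 24/23.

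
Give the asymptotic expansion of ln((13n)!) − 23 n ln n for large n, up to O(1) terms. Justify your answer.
ln((13n)!) − 23 n ln n = −10 n ln n + 13(ln 13 − 1) n + (1/2) ln(2π·13n) + O(1/n)

Stirling: ln((13n)!) = 13n ln(13n) − 13n + (1/2) ln(2π·13n) + O(1/n).
Expand 13n ln(13n) = 13n (ln n + ln 13) = 13n ln n + 13n ln 13.
Subtract 23n ln n: leading term is (13 − 23) n ln n = −10 n ln n. The next term is 13n ln 13 − 13n = 13(ln 13 − 1) n. Then the (1/2) ln(2π·13n) correction.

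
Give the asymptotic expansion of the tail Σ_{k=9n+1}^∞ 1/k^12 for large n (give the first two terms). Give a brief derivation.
Σ_{k>9n} 1/k^12 = 1/(11 · (9n)^11) − 1/(2 · (9n)^12) + O(1/(9n)^13)

Compare to the integral: ∫_{9n}^∞ x^(−12) dx = [−x^(−11)/11]_{9n}^∞ = 1/((12−1)·(9n)^11). The Euler-Maclaurin correction adds −f(9n)/2 = −1/(2·(9n)^12). Euler-Maclaurin then gives
  Σ_{k>9n} 1/k^12 = ∫_{9n}^∞ dx/x^12 − 1/(2·(9n)^12) + O(1/(9n)^13).
(Equivalently this is ζ(12) − Σ_{k≤9n} 1/k^12.)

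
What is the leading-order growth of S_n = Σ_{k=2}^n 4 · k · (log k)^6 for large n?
S_n ~ 2 · n^2 · (log n)^6

By integral comparison, S_n = ∫_1^n 4 · x · (log x)^6 dx + O(n · (log n)^6). For the integral, the leading term of ∫_1^n x^1 (log x)^6 dx is n^2/2 · (log n)^6 (by repeated integration by parts; each step lowers the log-exponent and produces a relatively O(1/log n) correction). Hence S_n ~ 2 · n^2 · (log n)^6.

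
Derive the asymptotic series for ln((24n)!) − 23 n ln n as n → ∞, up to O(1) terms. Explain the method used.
ln((24n)!) − 23 n ln n = n ln n + 24(ln 24 − 1) n + (1/2) ln(2π·24n) + O(1/n)

Stirling: ln((24n)!) = 24n ln(24n) − 24n + (1/2) ln(2π·24n) + O(1/n).
Expand 24n ln(24n) = 24n (ln n + ln 24) = 24n ln n + 24n ln 24.
Subtract 23n ln n: leading term is (24 − 23) n ln n = n ln n. The next term is 24n ln 24 − 24n = 24(ln 24 − 1) n. Then the (1/2) ln(2π·24n) correction.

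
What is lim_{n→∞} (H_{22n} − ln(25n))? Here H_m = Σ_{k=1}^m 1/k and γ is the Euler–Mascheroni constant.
lim = ln(22/25) + γ

By Euler-Maclaurin, H_m = ln m + γ + O(1/m). So
  H_{22n} − ln(25n) = ln(22n) + γ − ln(25n) + O(1/n)
                       = ln(22/25) + γ + O(1/n).
Hence the limit is ln(22/25) + γ.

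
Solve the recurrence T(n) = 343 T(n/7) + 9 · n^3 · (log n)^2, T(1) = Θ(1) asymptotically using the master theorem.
T(n) = Θ(n^3 · (log n)^3)

Here log_7 343 = 3 and f(n) = 9 · n^3 · (log n)^2 = Θ(n^(log_7 343) · (log n)^2). This is the extended Case 2 of the master theorem (f matches the critical exponent up to log factors), giving T(n) = Θ(n^(log_7 343) · (log n)^(2+1)) = Θ(n^3 · (log n)^3).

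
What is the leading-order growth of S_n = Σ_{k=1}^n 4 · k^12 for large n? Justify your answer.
S_n ~ 4 · n^13 / 13

By integral comparison (Euler-Maclaurin), Σ_{k=1}^n 4 · k^12 = 4 · ∫_0^n x^12 dx + O(n^12) = 4 · n^13/13 + O(n^12). (Equivalently, Faulhaber's formula gives the same leading term.)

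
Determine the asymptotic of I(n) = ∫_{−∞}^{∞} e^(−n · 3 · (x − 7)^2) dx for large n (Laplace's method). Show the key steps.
I(n) = sqrt(π/(3n))

Here φ(x) = 3 · (x − 7)^2 has its unique minimum at x* = 7 with φ(x*) = 0 and φ''(x*) = 6. Laplace's method gives
  I(n) ~ e^(−n φ(x*)) · sqrt(2π / (n · φ''(x*))) = sqrt(2π / (6n)) = sqrt(π/(3n)).
This is exact: substituting u = (x − 7)·sqrt(3n) gives I(n) = (1/sqrt(3n)) ∫_{−∞}^{∞} e^(−u^2) du = sqrt(π/(3n)).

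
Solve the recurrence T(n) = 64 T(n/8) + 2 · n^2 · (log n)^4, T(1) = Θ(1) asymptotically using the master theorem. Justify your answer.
T(n) = Θ(n^2 · (log n)^5)

Here log_8 64 = 2 and f(n) = 2 · n^2 · (log n)^4 = Θ(n^(log_8 64) · (log n)^4). This is the extended Case 2 of the master theorem (f matches the critical exponent up to log factors), giving T(n) = Θ(n^(log_8 64) · (log n)^(4+1)) = Θ(n^2 · (log n)^5).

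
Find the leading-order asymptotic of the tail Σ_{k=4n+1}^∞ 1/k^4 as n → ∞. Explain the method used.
Σ_{k>4n} 1/k^4 ~ 1/(3 · (4n)^3)

Compare to the integral: ∫_{4n}^∞ x^(−4) dx = [−x^(−3)/3]_{4n}^∞ = 1/((4−1)·(4n)^3). Euler-Maclaurin then gives
  Σ_{k>4n} 1/k^4 = ∫_{4n}^∞ dx/x^4 − 1/(2·(4n)^4) + O(1/(4n)^5).
(Equivalently this is ζ(4) − Σ_{k≤4n} 1/k^4.)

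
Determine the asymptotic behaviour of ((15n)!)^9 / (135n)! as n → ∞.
((15n)!)^9/(135n)! ~ ((2π·15n)^(8/2) / 3) · 9^(−9·15n)  →  0

Write N = 15n. Stirling: N! ~ sqrt(2π N)(N/e)^N and (9N)! ~ sqrt(2π·9N)·(9N/e)^(9N).
  (N!)^9/(9N)! ~ (2π N)^(9/2) (N/e)^(9N) / [sqrt(2π·9N) (9N/e)^(9N)]
     = (2π N)^(9/2) / sqrt(2π·9N) · (N/(9N))^(9N)
     = (2π N)^((9−1)/2) / 3 · 9^(−9N).
Since 9^9 > 1, the factor 9^(−9N) decays exponentially, so the ratio → 0. Substituting N = 15n gives the stated form.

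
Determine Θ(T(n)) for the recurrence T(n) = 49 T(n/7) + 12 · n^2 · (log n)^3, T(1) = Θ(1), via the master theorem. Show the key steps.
T(n) = Θ(n^2 · (log n)^4)

Here log_7 49 = 2 and f(n) = 12 · n^2 · (log n)^3 = Θ(n^(log_7 49) · (log n)^3). This is the extended Case 2 of the master theorem (f matches the critical exponent up to log factors), giving T(n) = Θ(n^(log_7 49) · (log n)^(3+1)) = Θ(n^2 · (log n)^4).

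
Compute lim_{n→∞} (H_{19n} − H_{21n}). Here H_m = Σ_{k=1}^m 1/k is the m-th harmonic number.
lim = ln(19/21)

Euler-Maclaurin gives H_m = ln m + γ + 1/(2m) + O(1/m^2). The γ and O(1/m) terms cancel in the difference:
  H_{19n} − H_{21n} = ln(19n) − ln(21n) + O(1/n) = ln(19/21) + O(1/n).
Hence the limit is ln(19/21).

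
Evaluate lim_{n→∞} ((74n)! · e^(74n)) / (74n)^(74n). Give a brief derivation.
lim = ∞

Stirling: (74n)! ~ sqrt(2π·74n) · (74n/e)^(74n). Hence
  (74n)! · e^(74n) / (74n)^(74n) ~ sqrt(2π·74n) = sqrt(2π·74) · sqrt(n) → ∞.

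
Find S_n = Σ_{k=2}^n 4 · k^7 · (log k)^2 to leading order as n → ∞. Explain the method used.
S_n ~ n^8 · (log n)^2 / 2

By integral comparison, S_n = ∫_1^n 4 · x^7 · (log x)^2 dx + O(n^7 · (log n)^2). For the integral, the leading term of ∫_1^n x^7 (log x)^2 dx is n^8/8 · (log n)^2 (by repeated integration by parts; each step lowers the log-exponent and produces a relatively O(1/log n) correction). Hence S_n ~ n^8 · (log n)^2 / 2.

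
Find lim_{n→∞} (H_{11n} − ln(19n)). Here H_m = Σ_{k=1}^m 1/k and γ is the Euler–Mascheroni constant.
lim = ln(11/19) + γ

By Euler-Maclaurin, H_m = ln m + γ + O(1/m). So
  H_{11n} − ln(19n) = ln(11n) + γ − ln(19n) + O(1/n)
                       = ln(11/19) + γ + O(1/n).
Hence the limit is ln(11/19) + γ.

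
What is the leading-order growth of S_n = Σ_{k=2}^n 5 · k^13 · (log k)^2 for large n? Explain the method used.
S_n ~ 5 · n^14 · (log n)^2 / 14

By integral comparison, S_n = ∫_1^n 5 · x^13 · (log x)^2 dx + O(n^13 · (log n)^2). For the integral, the leading term of ∫_1^n x^13 (log x)^2 dx is n^14/14 · (log n)^2 (by repeated integration by parts; each step lowers the log-exponent and produces a relatively O(1/log n) correction). Hence S_n ~ 5 · n^14 · (log n)^2 / 14.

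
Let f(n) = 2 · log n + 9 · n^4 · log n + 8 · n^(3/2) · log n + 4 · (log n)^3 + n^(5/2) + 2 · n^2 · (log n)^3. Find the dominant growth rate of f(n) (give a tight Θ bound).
f(n) ∈ Θ(n^4 · log n)

Compare the terms by growth order. For large n, n^a · (log n)^b dominates n^a' · (log n)^b' iff a > a', or (a = a' and b > b'). Ranking the 6 terms shows the dominant one is 9 · n^4 · log n. Hence f(n) ∈ Θ(n^4 · log n).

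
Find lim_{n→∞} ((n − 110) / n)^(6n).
lim = e^(−660)

Rewrite as (1 − 110/n)^(6n). By the standard limit (1 + x/n)^n → e^x, we have (1 − 110/n)^n → e^(−110), and raising to the 6th power gives e^(−660).
More precisely, ln[(1 − 110/n)^(6n)] = 6n · ln(1 − 110/n) = 6n · (-110/n + O(1/n^2)) = -660 + O(1/n) → -660.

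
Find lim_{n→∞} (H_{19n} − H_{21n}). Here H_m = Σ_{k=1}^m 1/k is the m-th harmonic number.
lim = ln(19/21)

Euler-Maclaurin gives H_m = ln m + γ + 1/(2m) + O(1/m^2). The γ and O(1/m) terms cancel in the difference:
  H_{19n} − H_{21n} = ln(19n) − ln(21n) + O(1/n) = ln(19/21) + O(1/n).
Hence the limit is ln(19/21).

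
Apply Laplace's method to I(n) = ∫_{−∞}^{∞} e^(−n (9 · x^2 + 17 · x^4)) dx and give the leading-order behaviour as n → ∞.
I(n) ~ sqrt(π/(9n))

φ(x) = 9 · x^2 + 17 · x^4 has its unique global minimum at x* = 0 (since φ'(x) = 18x + 68x^3 = 0 only at x = 0 for real x with both coefficients positive, and φ → ∞ as |x| → ∞). At x* = 0, φ(0) = 0 and φ''(0) = 18. Laplace's method then gives
  I(n) ~ sqrt(2π / (n · φ''(0))) · e^(−n φ(0)) = sqrt(2π / (18n)) = sqrt(π/(9n)).
The 17 · x^4 term contributes only at subleading order (an O(1/n) relative correction).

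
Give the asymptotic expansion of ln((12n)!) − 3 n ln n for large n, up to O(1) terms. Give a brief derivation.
ln((12n)!) − 3 n ln n = 9 n ln n + 12(ln 12 − 1) n + (1/2) ln(2π·12n) + O(1/n)

Stirling: ln((12n)!) = 12n ln(12n) − 12n + (1/2) ln(2π·12n) + O(1/n).
Expand 12n ln(12n) = 12n (ln n + ln 12) = 12n ln n + 12n ln 12.
Subtract 3n ln n: leading term is (12 − 3) n ln n = 9 n ln n. The next term is 12n ln 12 − 12n = 12(ln 12 − 1) n. Then the (1/2) ln(2π·12n) correction.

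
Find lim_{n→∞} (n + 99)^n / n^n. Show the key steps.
lim = e^99

Rewrite as (1 + 99/n)^(n). By the standard limit (1 + x/n)^n → e^x, we have (1 + 99/n)^n → e^99, and raising to the 1st power gives e^99.
More precisely, ln[(1 + 99/n)^(n)] = n · ln(1 + 99/n) = n · (99/n + O(1/n^2)) = 99 + O(1/n) → 99.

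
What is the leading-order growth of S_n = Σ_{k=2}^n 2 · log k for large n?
S_n ~ 2 · (n log n − n)

By integral comparison, S_n = ∫_1^n 2 · log x dx + O(log n). For the integral, ∫ log x dx = n log n − n. Hence S_n ~ 2 · (n log n − n).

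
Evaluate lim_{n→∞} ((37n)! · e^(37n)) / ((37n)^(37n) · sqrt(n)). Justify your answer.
lim = sqrt(2π·37)

Stirling: (37n)! ~ sqrt(2π·37n) · (37n/e)^(37n). Hence
  (37n)! · e^(37n) / (37n)^(37n) ~ sqrt(2π·37n).
Dividing by sqrt(n): sqrt(2π·37n) / sqrt(n) = sqrt(2π·37) · n^((1−1)/2), so the limit is sqrt(2π·37).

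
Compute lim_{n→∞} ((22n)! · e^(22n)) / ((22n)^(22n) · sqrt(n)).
lim = sqrt(2π·22)

Stirling: (22n)! ~ sqrt(2π·22n) · (22n/e)^(22n). Hence
  (22n)! · e^(22n) / (22n)^(22n) ~ sqrt(2π·22n).
Dividing by sqrt(n): sqrt(2π·22n) / sqrt(n) = sqrt(2π·22) · n^((1−1)/2), so the limit is sqrt(2π·22).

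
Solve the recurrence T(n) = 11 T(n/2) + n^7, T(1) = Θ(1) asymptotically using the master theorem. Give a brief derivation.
T(n) = Θ(n^7)

log_2 11 ≈ 3.459. f(n) = n^7 dominates n^(log_2 11) since 7 > 3.459, and the regularity condition a·f(n/b) = 11·(n/2)^7 = (11/128)·n^7 ≤ c·f(n) holds with c = 11/128 ≈ 0.0859 < 1. So this is Case 3: T(n) = Θ(f(n)) = Θ(n^7).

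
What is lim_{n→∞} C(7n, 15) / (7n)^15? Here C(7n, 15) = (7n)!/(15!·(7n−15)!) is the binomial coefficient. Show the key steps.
lim = 1/15! = 1/1307674368000

With N = 7n → ∞: C(N, 15) / N^15 = [N(N−1)…(N−14)] / (15! · N^15) = (1/15!) · 1 · (1 − 1/(7n)) · … · (1 − 14/(7n)). Each factor → 1 as N → ∞, so the limit is 1/15! = 1/1307674368000.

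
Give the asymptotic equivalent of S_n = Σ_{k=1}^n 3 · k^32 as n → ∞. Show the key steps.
S_n ~ n^33 / 11

By integral comparison (Euler-Maclaurin), Σ_{k=1}^n 3 · k^32 = 3 · ∫_0^n x^32 dx + O(n^32) = 3 · n^33/33 = n^33 / 11 + O(n^32). (Equivalently, Faulhaber's formula gives the same leading term.)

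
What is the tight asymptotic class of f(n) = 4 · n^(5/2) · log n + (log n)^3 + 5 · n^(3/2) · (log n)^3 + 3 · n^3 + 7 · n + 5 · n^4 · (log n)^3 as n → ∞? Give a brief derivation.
f(n) ∈ Θ(n^4 · (log n)^3)

Compare the terms by growth order. For large n, n^a · (log n)^b dominates n^a' · (log n)^b' iff a > a', or (a = a' and b > b'). Ranking the 6 terms shows the dominant one is 5 · n^4 · (log n)^3. Hence f(n) ∈ Θ(n^4 · (log n)^3).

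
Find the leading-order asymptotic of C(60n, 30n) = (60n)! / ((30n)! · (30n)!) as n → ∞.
C(60n, 30n) ~ (4)^(30n) · sqrt(1/(π·30n))

Write N = 30n. Apply Stirling to each factorial:
  (2N)! ~ sqrt(2π·2N) · (2N/e)^(2N),
  N! ~ sqrt(2π N) · (N/e)^N,
  (1N)! ~ sqrt(2π·1N) · (1N/e)^(1N).
The exponential factors combine to (2N)^(2N) / (N^N · (1N)^(1N)) = 2^(2N)/1^(1N) = (2^2/1^1)^N = (4)^N.
The square-root prefactors combine to sqrt(2π·2N) / (sqrt(2π N)·sqrt(2π·1N)) = sqrt(2 / (2π·1·N)) = sqrt(1/(π·30n)).
Substituting N = 30n: C(60n, 30n) ~ (4)^(30n) · sqrt(1/(π·30n)).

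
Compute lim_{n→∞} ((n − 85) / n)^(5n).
lim = e^(−425)

Rewrite as (1 − 85/n)^(5n). By the standard limit (1 + x/n)^n → e^x, we have (1 − 85/n)^n → e^(−85), and raising to the 5th power gives e^(−425).
More precisely, ln[(1 − 85/n)^(5n)] = 5n · ln(1 − 85/n) = 5n · (-85/n + O(1/n^2)) = -425 + O(1/n) → -425.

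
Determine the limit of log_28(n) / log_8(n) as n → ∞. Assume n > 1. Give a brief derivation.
lim = ln(8) / ln(28) = log_28(8)

Change of base: log_28(n) = ln n / ln 28 and log_8(n) = ln n / ln 8. The ratio is (ln n / ln 28) · (ln 8 / ln n) = ln 8 / ln 28, a constant independent of n. So the limit is ln 8 / ln 28 = log_28(8).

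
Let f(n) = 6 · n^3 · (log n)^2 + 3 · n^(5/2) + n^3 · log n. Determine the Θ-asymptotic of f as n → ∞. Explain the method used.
f(n) ∈ Θ(n^3 · (log n)^2)

Compare the terms by growth order. For large n, n^a · (log n)^b dominates n^a' · (log n)^b' iff a > a', or (a = a' and b > b'). Ranking the 3 terms shows the dominant one is 6 · n^3 · (log n)^2. Hence f(n) ∈ Θ(n^3 · (log n)^2).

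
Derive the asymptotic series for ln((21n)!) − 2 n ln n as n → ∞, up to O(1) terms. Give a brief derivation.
ln((21n)!) − 2 n ln n = 19 n ln n + 21(ln 21 − 1) n + (1/2) ln(2π·21n) + O(1/n)

Stirling: ln((21n)!) = 21n ln(21n) − 21n + (1/2) ln(2π·21n) + O(1/n).
Expand 21n ln(21n) = 21n (ln n + ln 21) = 21n ln n + 21n ln 21.
Subtract 2n ln n: leading term is (21 − 2) n ln n = 19 n ln n. The next term is 21n ln 21 − 21n = 21(ln 21 − 1) n. Then the (1/2) ln(2π·21n) correction.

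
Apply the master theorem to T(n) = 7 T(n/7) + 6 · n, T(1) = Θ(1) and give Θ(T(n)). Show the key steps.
T(n) = Θ(n log n)

log_7 7 = 1, and f(n) = 6 · n = Θ(n^(log_7 7)). This is Case 2 of the master theorem: T(n) = Θ(f(n) · log n) = Θ(n log n).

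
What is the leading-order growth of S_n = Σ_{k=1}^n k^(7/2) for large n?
S_n ~ (2/9) · n^(9/2)

Integral comparison: Σ_{k=1}^n k^(7/2) = ∫_0^n x^(7/2) dx + O(n^(7/2)). The integral is n^(1 + 7/2) / (1 + 7/2) = n^((7+2)/2) / ((7+2)/2) = (2/9) · n^(9/2).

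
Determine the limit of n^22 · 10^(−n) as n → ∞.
lim = 0

Exponentials with base > 1 dominate every fixed polynomial: for any fixed c, n^c / 10^n → 0 as n → ∞ (e.g. by the ratio test, or by writing 10^n = e^(n ln 10) and noting e^(n ln 10) / n^c → ∞). Hence n^22 · 10^(−n) = n^22 / 10^n → 0.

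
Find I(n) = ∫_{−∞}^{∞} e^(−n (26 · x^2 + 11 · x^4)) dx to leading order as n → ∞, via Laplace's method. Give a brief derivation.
I(n) ~ sqrt(π/(26n))

φ(x) = 26 · x^2 + 11 · x^4 has its unique global minimum at x* = 0 (since φ'(x) = 52x + 44x^3 = 0 only at x = 0 for real x with both coefficients positive, and φ → ∞ as |x| → ∞). At x* = 0, φ(0) = 0 and φ''(0) = 52. Laplace's method then gives
  I(n) ~ sqrt(2π / (n · φ''(0))) · e^(−n φ(0)) = sqrt(2π / (52n)) = sqrt(π/(26n)).
The 11 · x^4 term contributes only at subleading order (an O(1/n) relative correction).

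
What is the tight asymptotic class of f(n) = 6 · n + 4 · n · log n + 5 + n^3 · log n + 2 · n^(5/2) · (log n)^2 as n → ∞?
f(n) ∈ Θ(n^3 · log n)

Compare the terms by growth order. For large n, n^a · (log n)^b dominates n^a' · (log n)^b' iff a > a', or (a = a' and b > b'). Ranking the 5 terms shows the dominant one is n^3 · log n. Hence f(n) ∈ Θ(n^3 · log n).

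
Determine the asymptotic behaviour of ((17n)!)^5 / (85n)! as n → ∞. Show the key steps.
((17n)!)^5/(85n)! ~ ((2π·17n)^(4/2) / sqrt(5)) · 5^(−5·17n)  →  0

Write N = 17n. Stirling: N! ~ sqrt(2π N)(N/e)^N and (5N)! ~ sqrt(2π·5N)·(5N/e)^(5N).
  (N!)^5/(5N)! ~ (2π N)^(5/2) (N/e)^(5N) / [sqrt(2π·5N) (5N/e)^(5N)]
     = (2π N)^(5/2) / sqrt(2π·5N) · (N/(5N))^(5N)
     = (2π N)^((5−1)/2) / sqrt(5) · 5^(−5N).
Since 5^5 > 1, the factor 5^(−5N) decays exponentially, so the ratio → 0. Substituting N = 17n gives the stated form.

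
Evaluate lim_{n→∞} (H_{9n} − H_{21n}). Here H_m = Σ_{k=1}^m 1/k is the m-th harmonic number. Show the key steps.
lim = ln(9/21) = ln(3/7)

Euler-Maclaurin gives H_m = ln m + γ + 1/(2m) + O(1/m^2). The γ and O(1/m) terms cancel in the difference:
  H_{9n} − H_{21n} = ln(9n) − ln(21n) + O(1/n) = ln(9/21) + O(1/n).
Hence the limit is ln(9/21) = ln(3/7).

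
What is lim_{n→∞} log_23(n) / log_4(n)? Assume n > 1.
lim = ln(4) / ln(23) = log_23(4)

Change of base: log_23(n) = ln n / ln 23 and log_4(n) = ln n / ln 4. The ratio is (ln n / ln 23) · (ln 4 / ln n) = ln 4 / ln 23, a constant independent of n. So the limit is ln 4 / ln 23 = log_23(4).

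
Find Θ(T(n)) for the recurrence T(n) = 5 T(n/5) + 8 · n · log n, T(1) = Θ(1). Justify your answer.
T(n) = Θ(n · (log n)^2)

Here log_5 5 = 1 and f(n) = 8 · n · log n = Θ(n^(log_5 5) · (log n)^1). This is the extended Case 2 of the master theorem (f matches the critical exponent up to log factors), giving T(n) = Θ(n^(log_5 5) · (log n)^(1+1)) = Θ(n · (log n)^2).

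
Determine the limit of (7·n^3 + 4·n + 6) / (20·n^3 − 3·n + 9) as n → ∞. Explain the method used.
lim = 7/20

For large n the leading n^3 terms dominate both numerator and denominator. Dividing top and bottom by n^3, every other term tends to 0, leaving 7/20.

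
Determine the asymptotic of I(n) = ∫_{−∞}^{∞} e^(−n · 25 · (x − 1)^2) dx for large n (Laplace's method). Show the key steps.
I(n) = sqrt(π/(25n))

Here φ(x) = 25 · (x − 1)^2 has its unique minimum at x* = 1 with φ(x*) = 0 and φ''(x*) = 50. Laplace's method gives
  I(n) ~ e^(−n φ(x*)) · sqrt(2π / (n · φ''(x*))) = sqrt(2π / (50n)) = sqrt(π/(25n)).
This is exact: substituting u = (x − 1)·sqrt(25n) gives I(n) = (1/sqrt(25n)) ∫_{−∞}^{∞} e^(−u^2) du = sqrt(π/(25n)).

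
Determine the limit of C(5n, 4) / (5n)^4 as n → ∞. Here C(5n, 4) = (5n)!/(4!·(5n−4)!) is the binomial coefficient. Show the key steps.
lim = 1/4! = 1/24

With N = 5n → ∞: C(N, 4) / N^4 = [N(N−1)…(N−3)] / (4! · N^4) = (1/4!) · 1 · (1 − 1/(5n)) · (1 − 2/(5n)) · (1 − 3/(5n)). Each factor → 1 as N → ∞, so the limit is 1/4! = 1/24.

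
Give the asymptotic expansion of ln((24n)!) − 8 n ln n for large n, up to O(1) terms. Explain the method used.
ln((24n)!) − 8 n ln n = 16 n ln n + 24(ln 24 − 1) n + (1/2) ln(2π·24n) + O(1/n)

Stirling: ln((24n)!) = 24n ln(24n) − 24n + (1/2) ln(2π·24n) + O(1/n).
Expand 24n ln(24n) = 24n (ln n + ln 24) = 24n ln n + 24n ln 24.
Subtract 8n ln n: leading term is (24 − 8) n ln n = 16 n ln n. The next term is 24n ln 24 − 24n = 24(ln 24 − 1) n. Then the (1/2) ln(2π·24n) correction.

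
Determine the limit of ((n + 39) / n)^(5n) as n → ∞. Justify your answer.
lim = e^195

Rewrite as (1 + 39/n)^(5n). By the standard limit (1 + x/n)^n → e^x, we have (1 + 39/n)^n → e^39, and raising to the 5th power gives e^195.
More precisely, ln[(1 + 39/n)^(5n)] = 5n · ln(1 + 39/n) = 5n · (39/n + O(1/n^2)) = 195 + O(1/n) → 195.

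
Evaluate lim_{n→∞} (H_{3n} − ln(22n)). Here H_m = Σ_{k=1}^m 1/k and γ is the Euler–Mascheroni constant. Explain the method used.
lim = ln(3/22) + γ

By Euler-Maclaurin, H_m = ln m + γ + O(1/m). So
  H_{3n} − ln(22n) = ln(3n) + γ − ln(22n) + O(1/n)
                       = ln(3/22) + γ + O(1/n).
Hence the limit is ln(3/22) + γ.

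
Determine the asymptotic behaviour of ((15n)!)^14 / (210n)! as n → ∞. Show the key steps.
((15n)!)^14/(210n)! ~ ((2π·15n)^(13/2) / sqrt(14)) · 14^(−14·15n)  →  0

Write N = 15n. Stirling: N! ~ sqrt(2π N)(N/e)^N and (14N)! ~ sqrt(2π·14N)·(14N/e)^(14N).
  (N!)^14/(14N)! ~ (2π N)^(14/2) (N/e)^(14N) / [sqrt(2π·14N) (14N/e)^(14N)]
     = (2π N)^(14/2) / sqrt(2π·14N) · (N/(14N))^(14N)
     = (2π N)^((14−1)/2) / sqrt(14) · 14^(−14N).
Since 14^14 > 1, the factor 14^(−14N) decays exponentially, so the ratio → 0. Substituting N = 15n gives the stated form.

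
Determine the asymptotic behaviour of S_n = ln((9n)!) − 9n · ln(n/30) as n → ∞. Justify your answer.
S_n ~ 9n · (ln 270 − 1) + O(ln n)

Stirling: ln((9n)!) = 9n ln(9n) − 9n + O(ln n).
  S_n = 9n ln(9n) − 9n − 9n ln(n/30) + O(ln n)
      = 9n ln(9n) − 9n ln n + 9n ln 30 − 9n + O(ln n)
      = 9n ln 9 + 9n ln 30 − 9n + O(ln n)
      = 9n (ln 270 − 1) + O(ln n).
Numerically ln(270) − 1 ≈ 4.5984.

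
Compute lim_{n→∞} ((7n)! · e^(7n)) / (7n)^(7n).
lim = ∞

Stirling: (7n)! ~ sqrt(2π·7n) · (7n/e)^(7n). Hence
  (7n)! · e^(7n) / (7n)^(7n) ~ sqrt(2π·7n) = sqrt(2π·7) · sqrt(n) → ∞.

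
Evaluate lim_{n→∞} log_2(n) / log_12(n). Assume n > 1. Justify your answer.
lim = ln(12) / ln(2) = log_2(12)

Change of base: log_2(n) = ln n / ln 2 and log_12(n) = ln n / ln 12. The ratio is (ln n / ln 2) · (ln 12 / ln n) = ln 12 / ln 2, a constant independent of n. So the limit is ln 12 / ln 2 = log_2(12).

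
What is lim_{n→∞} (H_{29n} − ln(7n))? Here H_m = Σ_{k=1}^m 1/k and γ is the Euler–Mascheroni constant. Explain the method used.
lim = ln(29/7) + γ

By Euler-Maclaurin, H_m = ln m + γ + O(1/m). So
  H_{29n} − ln(7n) = ln(29n) + γ − ln(7n) + O(1/n)
                       = ln(29/7) + γ + O(1/n).
Hence the limit is ln(29/7) + γ.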